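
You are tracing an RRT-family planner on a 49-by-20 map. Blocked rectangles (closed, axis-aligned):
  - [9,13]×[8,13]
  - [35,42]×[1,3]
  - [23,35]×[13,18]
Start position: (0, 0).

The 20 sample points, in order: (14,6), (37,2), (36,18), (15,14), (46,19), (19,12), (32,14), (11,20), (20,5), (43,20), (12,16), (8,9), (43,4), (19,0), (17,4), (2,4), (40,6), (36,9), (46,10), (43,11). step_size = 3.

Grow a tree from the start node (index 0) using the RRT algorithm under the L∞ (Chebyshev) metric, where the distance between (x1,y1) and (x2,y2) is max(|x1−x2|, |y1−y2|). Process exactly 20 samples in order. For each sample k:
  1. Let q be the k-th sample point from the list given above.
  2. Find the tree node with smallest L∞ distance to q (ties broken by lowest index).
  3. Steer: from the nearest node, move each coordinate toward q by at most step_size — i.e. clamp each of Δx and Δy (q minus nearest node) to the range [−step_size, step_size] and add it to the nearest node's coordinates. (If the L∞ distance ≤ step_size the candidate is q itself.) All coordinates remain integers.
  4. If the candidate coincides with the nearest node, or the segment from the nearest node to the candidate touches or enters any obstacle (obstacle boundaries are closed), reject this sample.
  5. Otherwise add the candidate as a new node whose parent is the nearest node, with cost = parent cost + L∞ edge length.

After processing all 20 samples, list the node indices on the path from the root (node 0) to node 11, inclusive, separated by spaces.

Path: 0 1 2 3 4 5 7 8 11

1. q=(14,6) nearest=0 d=14 new=(3,3) → add node 1 parent=0 cost=3
2. q=(37,2) nearest=1 d=34 new=(6,2) → add node 2 parent=1 cost=6
3. q=(36,18) nearest=2 d=30 new=(9,5) → add node 3 parent=2 cost=9
4. q=(15,14) nearest=3 d=9 new=(12,8) → blocked by [9,13]×[8,13], reject
5. q=(46,19) nearest=3 d=37 new=(12,8) → blocked by [9,13]×[8,13], reject
6. q=(19,12) nearest=3 d=10 new=(12,8) → blocked by [9,13]×[8,13], reject
7. q=(32,14) nearest=3 d=23 new=(12,8) → blocked by [9,13]×[8,13], reject
8. q=(11,20) nearest=3 d=15 new=(11,8) → blocked by [9,13]×[8,13], reject
9. q=(20,5) nearest=3 d=11 new=(12,5) → add node 4 parent=3 cost=12
10. q=(43,20) nearest=4 d=31 new=(15,8) → add node 5 parent=4 cost=15
11. q=(12,16) nearest=5 d=8 new=(12,11) → blocked by [9,13]×[8,13], reject
12. q=(8,9) nearest=3 d=4 new=(8,8) → add node 6 parent=3 cost=12
13. q=(43,4) nearest=5 d=28 new=(18,5) → add node 7 parent=5 cost=18
14. q=(19,0) nearest=7 d=5 new=(19,2) → add node 8 parent=7 cost=21
15. q=(17,4) nearest=7 d=1 new=(17,4) → add node 9 parent=7 cost=19
16. q=(2,4) nearest=1 d=1 new=(2,4) → add node 10 parent=1 cost=4
17. q=(40,6) nearest=8 d=21 new=(22,5) → add node 11 parent=8 cost=24
18. q=(36,9) nearest=11 d=14 new=(25,8) → add node 12 parent=11 cost=27
19. q=(46,10) nearest=12 d=21 new=(28,10) → add node 13 parent=12 cost=30
20. q=(43,11) nearest=13 d=15 new=(31,11) → add node 14 parent=13 cost=33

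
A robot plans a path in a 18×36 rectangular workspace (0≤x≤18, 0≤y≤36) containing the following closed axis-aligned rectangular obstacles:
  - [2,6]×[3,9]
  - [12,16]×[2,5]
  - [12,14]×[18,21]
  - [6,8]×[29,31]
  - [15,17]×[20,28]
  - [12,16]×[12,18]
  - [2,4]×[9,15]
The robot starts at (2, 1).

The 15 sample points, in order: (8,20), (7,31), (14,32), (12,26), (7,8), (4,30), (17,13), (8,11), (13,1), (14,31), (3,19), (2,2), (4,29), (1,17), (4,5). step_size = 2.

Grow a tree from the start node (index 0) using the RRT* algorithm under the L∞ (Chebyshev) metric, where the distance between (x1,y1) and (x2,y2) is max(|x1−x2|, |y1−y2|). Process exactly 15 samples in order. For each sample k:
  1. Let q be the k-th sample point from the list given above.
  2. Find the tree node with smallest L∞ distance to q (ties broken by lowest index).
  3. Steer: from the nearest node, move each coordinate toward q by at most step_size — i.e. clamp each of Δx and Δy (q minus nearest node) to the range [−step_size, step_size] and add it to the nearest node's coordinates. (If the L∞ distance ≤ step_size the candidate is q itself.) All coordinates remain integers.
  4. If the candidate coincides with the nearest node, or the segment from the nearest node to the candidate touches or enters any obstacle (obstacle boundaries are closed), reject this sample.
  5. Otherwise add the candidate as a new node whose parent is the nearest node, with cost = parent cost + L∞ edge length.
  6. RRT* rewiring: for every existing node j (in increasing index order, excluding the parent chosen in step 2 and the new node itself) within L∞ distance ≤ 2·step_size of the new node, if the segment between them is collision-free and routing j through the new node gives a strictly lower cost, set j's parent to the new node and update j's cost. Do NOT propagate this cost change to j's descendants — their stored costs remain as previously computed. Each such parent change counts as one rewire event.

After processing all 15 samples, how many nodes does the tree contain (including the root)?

Node count: 4

1. q=(8,20) nearest=0 d=19 new=(4,3) → blocked by [2,6]×[3,9], reject
2. q=(7,31) nearest=0 d=30 new=(4,3) → blocked by [2,6]×[3,9], reject
3. q=(14,32) nearest=0 d=31 new=(4,3) → blocked by [2,6]×[3,9], reject
4. q=(12,26) nearest=0 d=25 new=(4,3) → blocked by [2,6]×[3,9], reject
5. q=(7,8) nearest=0 d=7 new=(4,3) → blocked by [2,6]×[3,9], reject
6. q=(4,30) nearest=0 d=29 new=(4,3) → blocked by [2,6]×[3,9], reject
7. q=(17,13) nearest=0 d=15 new=(4,3) → blocked by [2,6]×[3,9], reject
8. q=(8,11) nearest=0 d=10 new=(4,3) → blocked by [2,6]×[3,9], reject
9. q=(13,1) nearest=0 d=11 new=(4,1) → add node 1 parent=0 cost=2
10. q=(14,31) nearest=0 d=30 new=(4,3) → blocked by [2,6]×[3,9], reject
11. q=(3,19) nearest=0 d=18 new=(3,3) → blocked by [2,6]×[3,9], reject
12. q=(2,2) nearest=0 d=1 new=(2,2) → add node 2 parent=0 cost=1
13. q=(4,29) nearest=2 d=27 new=(4,4) → blocked by [2,6]×[3,9], reject
14. q=(1,17) nearest=2 d=15 new=(1,4) → add node 3 parent=2 cost=3
15. q=(4,5) nearest=2 d=3 new=(4,4) → blocked by [2,6]×[3,9], reject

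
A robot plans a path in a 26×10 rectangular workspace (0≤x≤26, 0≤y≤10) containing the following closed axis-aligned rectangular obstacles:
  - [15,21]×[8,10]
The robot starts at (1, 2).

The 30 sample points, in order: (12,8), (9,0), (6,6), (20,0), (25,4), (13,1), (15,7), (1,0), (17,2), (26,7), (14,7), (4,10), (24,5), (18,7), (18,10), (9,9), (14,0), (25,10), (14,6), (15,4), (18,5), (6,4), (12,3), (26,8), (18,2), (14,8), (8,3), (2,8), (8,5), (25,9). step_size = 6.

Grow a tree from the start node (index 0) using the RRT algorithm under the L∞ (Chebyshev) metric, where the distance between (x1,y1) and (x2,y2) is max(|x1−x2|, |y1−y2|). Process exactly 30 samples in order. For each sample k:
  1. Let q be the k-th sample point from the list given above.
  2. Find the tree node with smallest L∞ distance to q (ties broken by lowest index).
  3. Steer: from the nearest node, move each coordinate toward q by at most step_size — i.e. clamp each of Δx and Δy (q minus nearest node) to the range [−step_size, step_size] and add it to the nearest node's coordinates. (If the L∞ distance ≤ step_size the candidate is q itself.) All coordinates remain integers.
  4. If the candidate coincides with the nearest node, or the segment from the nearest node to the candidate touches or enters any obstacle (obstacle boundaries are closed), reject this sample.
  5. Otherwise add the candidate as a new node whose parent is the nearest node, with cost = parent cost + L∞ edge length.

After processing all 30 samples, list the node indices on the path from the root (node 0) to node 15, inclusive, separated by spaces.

1. q=(12,8) nearest=0 d=11 new=(7,8) → add node 1 parent=0 cost=6
2. q=(9,0) nearest=0 d=8 new=(7,0) → add node 2 parent=0 cost=6
3. q=(6,6) nearest=1 d=2 new=(6,6) → add node 3 parent=1 cost=8
4. q=(20,0) nearest=1 d=13 new=(13,2) → add node 4 parent=1 cost=12
5. q=(25,4) nearest=4 d=12 new=(19,4) → add node 5 parent=4 cost=18
6. q=(13,1) nearest=4 d=1 new=(13,1) → add node 6 parent=4 cost=13
7. q=(15,7) nearest=5 d=4 new=(15,7) → add node 7 parent=5 cost=22
8. q=(1,0) nearest=0 d=2 new=(1,0) → add node 8 parent=0 cost=2
9. q=(17,2) nearest=5 d=2 new=(17,2) → add node 9 parent=5 cost=20
10. q=(26,7) nearest=5 d=7 new=(25,7) → add node 10 parent=5 cost=24
11. q=(14,7) nearest=7 d=1 new=(14,7) → add node 11 parent=7 cost=23
12. q=(4,10) nearest=1 d=3 new=(4,10) → add node 12 parent=1 cost=9
13. q=(24,5) nearest=10 d=2 new=(24,5) → add node 13 parent=10 cost=26
14. q=(18,7) nearest=5 d=3 new=(18,7) → add node 14 parent=5 cost=21
15. q=(18,10) nearest=7 d=3 new=(18,10) → blocked by [15,21]×[8,10], reject
16. q=(9,9) nearest=1 d=2 new=(9,9) → add node 15 parent=1 cost=8
17. q=(14,0) nearest=6 d=1 new=(14,0) → add node 16 parent=6 cost=14
18. q=(25,10) nearest=10 d=3 new=(25,10) → add node 17 parent=10 cost=27
19. q=(14,6) nearest=7 d=1 new=(14,6) → add node 18 parent=7 cost=23
20. q=(15,4) nearest=4 d=2 new=(15,4) → add node 19 parent=4 cost=14
21. q=(18,5) nearest=5 d=1 new=(18,5) → add node 20 parent=5 cost=19
22. q=(6,4) nearest=3 d=2 new=(6,4) → add node 21 parent=3 cost=10
23. q=(12,3) nearest=4 d=1 new=(12,3) → add node 22 parent=4 cost=13
24. q=(26,8) nearest=10 d=1 new=(26,8) → add node 23 parent=10 cost=25
25. q=(18,2) nearest=9 d=1 new=(18,2) → add node 24 parent=9 cost=21
26. q=(14,8) nearest=7 d=1 new=(14,8) → add node 25 parent=7 cost=23
27. q=(8,3) nearest=21 d=2 new=(8,3) → add node 26 parent=21 cost=12
28. q=(2,8) nearest=12 d=2 new=(2,8) → add node 27 parent=12 cost=11
29. q=(8,5) nearest=3 d=2 new=(8,5) → add node 28 parent=3 cost=10
30. q=(25,9) nearest=17 d=1 new=(25,9) → add node 29 parent=17 cost=28

Path: 0 1 15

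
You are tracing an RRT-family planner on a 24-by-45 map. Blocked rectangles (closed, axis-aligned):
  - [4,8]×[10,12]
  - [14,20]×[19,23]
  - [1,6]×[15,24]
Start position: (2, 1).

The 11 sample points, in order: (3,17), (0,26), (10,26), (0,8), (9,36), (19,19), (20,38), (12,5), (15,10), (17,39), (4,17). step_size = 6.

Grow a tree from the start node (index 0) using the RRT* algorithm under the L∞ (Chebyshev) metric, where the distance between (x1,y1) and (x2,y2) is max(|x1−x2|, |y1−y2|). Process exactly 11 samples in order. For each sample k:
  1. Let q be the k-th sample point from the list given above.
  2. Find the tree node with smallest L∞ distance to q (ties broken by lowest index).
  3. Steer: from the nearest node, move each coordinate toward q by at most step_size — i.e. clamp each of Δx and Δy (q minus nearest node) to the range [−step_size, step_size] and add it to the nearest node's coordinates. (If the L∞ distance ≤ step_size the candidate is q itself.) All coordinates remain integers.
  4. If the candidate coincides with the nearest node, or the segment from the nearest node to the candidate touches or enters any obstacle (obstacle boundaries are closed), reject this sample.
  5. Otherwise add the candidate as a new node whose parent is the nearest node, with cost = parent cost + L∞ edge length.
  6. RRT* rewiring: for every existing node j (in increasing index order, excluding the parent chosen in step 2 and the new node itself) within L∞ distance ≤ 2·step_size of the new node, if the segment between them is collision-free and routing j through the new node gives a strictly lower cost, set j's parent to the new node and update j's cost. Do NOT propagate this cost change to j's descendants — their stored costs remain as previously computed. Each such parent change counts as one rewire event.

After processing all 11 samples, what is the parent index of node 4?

Parent of node 4: 1

1. q=(3,17) nearest=0 d=16 new=(3,7) → add node 1 parent=0 cost=6
2. q=(0,26) nearest=1 d=19 new=(0,13) → add node 2 parent=1 cost=12
3. q=(10,26) nearest=2 d=13 new=(6,19) → blocked by [1,6]×[15,24], reject
4. q=(0,8) nearest=1 d=3 new=(0,8) → add node 3 parent=1 cost=9
5. q=(9,36) nearest=2 d=23 new=(6,19) → blocked by [1,6]×[15,24], reject
6. q=(19,19) nearest=1 d=16 new=(9,13) → blocked by [4,8]×[10,12], reject
7. q=(20,38) nearest=2 d=25 new=(6,19) → blocked by [1,6]×[15,24], reject
8. q=(12,5) nearest=1 d=9 new=(9,5) → add node 4 parent=1 cost=12
9. q=(15,10) nearest=4 d=6 new=(15,10) → add node 5 parent=4 cost=18
10. q=(17,39) nearest=2 d=26 new=(6,19) → blocked by [1,6]×[15,24], reject
11. q=(4,17) nearest=2 d=4 new=(4,17) → blocked by [1,6]×[15,24], reject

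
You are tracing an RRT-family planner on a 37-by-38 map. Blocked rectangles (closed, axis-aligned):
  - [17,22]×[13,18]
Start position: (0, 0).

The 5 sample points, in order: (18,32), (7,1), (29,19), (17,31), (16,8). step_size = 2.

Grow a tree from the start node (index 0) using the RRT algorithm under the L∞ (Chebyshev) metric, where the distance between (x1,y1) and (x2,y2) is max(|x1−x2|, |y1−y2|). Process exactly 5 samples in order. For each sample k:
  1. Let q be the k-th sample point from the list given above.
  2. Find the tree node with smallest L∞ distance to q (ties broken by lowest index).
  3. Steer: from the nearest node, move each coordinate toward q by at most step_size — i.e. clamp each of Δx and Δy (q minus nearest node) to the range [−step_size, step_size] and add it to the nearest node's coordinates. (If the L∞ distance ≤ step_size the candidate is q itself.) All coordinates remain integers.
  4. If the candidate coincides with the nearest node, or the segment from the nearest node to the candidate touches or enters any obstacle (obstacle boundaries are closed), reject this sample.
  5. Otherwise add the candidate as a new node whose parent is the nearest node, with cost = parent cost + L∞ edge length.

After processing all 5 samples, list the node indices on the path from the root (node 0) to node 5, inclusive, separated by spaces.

Path: 0 1 2 3 4 5

1. q=(18,32) nearest=0 d=32 new=(2,2) → add node 1 parent=0 cost=2
2. q=(7,1) nearest=1 d=5 new=(4,1) → add node 2 parent=1 cost=4
3. q=(29,19) nearest=2 d=25 new=(6,3) → add node 3 parent=2 cost=6
4. q=(17,31) nearest=3 d=28 new=(8,5) → add node 4 parent=3 cost=8
5. q=(16,8) nearest=4 d=8 new=(10,7) → add node 5 parent=4 cost=10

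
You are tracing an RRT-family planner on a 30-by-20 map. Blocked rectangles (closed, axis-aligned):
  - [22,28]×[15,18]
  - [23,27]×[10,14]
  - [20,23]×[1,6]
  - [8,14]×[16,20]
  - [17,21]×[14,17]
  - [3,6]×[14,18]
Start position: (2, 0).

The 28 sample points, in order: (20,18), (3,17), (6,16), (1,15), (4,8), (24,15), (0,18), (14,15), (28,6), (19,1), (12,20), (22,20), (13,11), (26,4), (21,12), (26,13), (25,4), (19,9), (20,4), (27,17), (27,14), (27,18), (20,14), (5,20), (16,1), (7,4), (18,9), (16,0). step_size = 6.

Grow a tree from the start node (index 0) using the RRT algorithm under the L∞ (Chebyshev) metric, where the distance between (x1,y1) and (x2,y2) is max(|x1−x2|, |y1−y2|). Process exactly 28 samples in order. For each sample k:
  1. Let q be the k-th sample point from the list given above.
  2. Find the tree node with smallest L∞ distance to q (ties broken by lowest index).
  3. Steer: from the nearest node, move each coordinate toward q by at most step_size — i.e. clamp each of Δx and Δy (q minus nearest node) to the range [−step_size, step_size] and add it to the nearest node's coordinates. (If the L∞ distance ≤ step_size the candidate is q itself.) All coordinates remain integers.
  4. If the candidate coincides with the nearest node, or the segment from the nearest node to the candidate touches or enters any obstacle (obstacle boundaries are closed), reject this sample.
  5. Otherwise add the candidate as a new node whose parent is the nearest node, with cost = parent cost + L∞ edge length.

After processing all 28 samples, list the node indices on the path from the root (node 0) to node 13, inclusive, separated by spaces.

Path: 0 1 8 13

1. q=(20,18) nearest=0 d=18 new=(8,6) → add node 1 parent=0 cost=6
2. q=(3,17) nearest=1 d=11 new=(3,12) → add node 2 parent=1 cost=12
3. q=(6,16) nearest=2 d=4 new=(6,16) → blocked by [3,6]×[14,18], reject
4. q=(1,15) nearest=2 d=3 new=(1,15) → add node 3 parent=2 cost=15
5. q=(4,8) nearest=1 d=4 new=(4,8) → add node 4 parent=1 cost=10
6. q=(24,15) nearest=1 d=16 new=(14,12) → add node 5 parent=1 cost=12
7. q=(0,18) nearest=3 d=3 new=(0,18) → add node 6 parent=3 cost=18
8. q=(14,15) nearest=5 d=3 new=(14,15) → add node 7 parent=5 cost=15
9. q=(28,6) nearest=5 d=14 new=(20,6) → blocked by [20,23]×[1,6], reject
10. q=(19,1) nearest=1 d=11 new=(14,1) → add node 8 parent=1 cost=12
11. q=(12,20) nearest=7 d=5 new=(12,20) → blocked by [8,14]×[16,20], reject
12. q=(22,20) nearest=5 d=8 new=(20,18) → blocked by [17,21]×[14,17], reject
13. q=(13,11) nearest=5 d=1 new=(13,11) → add node 9 parent=5 cost=13
14. q=(26,4) nearest=5 d=12 new=(20,6) → blocked by [20,23]×[1,6], reject
15. q=(21,12) nearest=5 d=7 new=(20,12) → add node 10 parent=5 cost=18
16. q=(26,13) nearest=10 d=6 new=(26,13) → blocked by [23,27]×[10,14], reject
17. q=(25,4) nearest=10 d=8 new=(25,6) → add node 11 parent=10 cost=24
18. q=(19,9) nearest=10 d=3 new=(19,9) → add node 12 parent=10 cost=21
19. q=(20,4) nearest=11 d=5 new=(20,4) → blocked by [20,23]×[1,6], reject
20. q=(27,17) nearest=10 d=7 new=(26,17) → blocked by [22,28]×[15,18], reject
21. q=(27,14) nearest=10 d=7 new=(26,14) → blocked by [23,27]×[10,14], reject
22. q=(27,18) nearest=10 d=7 new=(26,18) → blocked by [22,28]×[15,18], reject
23. q=(20,14) nearest=10 d=2 new=(20,14) → blocked by [17,21]×[14,17], reject
24. q=(5,20) nearest=3 d=5 new=(5,20) → blocked by [3,6]×[14,18], reject
25. q=(16,1) nearest=8 d=2 new=(16,1) → add node 13 parent=8 cost=14
26. q=(7,4) nearest=1 d=2 new=(7,4) → add node 14 parent=1 cost=8
27. q=(18,9) nearest=12 d=1 new=(18,9) → add node 15 parent=12 cost=22
28. q=(16,0) nearest=13 d=1 new=(16,0) → add node 16 parent=13 cost=15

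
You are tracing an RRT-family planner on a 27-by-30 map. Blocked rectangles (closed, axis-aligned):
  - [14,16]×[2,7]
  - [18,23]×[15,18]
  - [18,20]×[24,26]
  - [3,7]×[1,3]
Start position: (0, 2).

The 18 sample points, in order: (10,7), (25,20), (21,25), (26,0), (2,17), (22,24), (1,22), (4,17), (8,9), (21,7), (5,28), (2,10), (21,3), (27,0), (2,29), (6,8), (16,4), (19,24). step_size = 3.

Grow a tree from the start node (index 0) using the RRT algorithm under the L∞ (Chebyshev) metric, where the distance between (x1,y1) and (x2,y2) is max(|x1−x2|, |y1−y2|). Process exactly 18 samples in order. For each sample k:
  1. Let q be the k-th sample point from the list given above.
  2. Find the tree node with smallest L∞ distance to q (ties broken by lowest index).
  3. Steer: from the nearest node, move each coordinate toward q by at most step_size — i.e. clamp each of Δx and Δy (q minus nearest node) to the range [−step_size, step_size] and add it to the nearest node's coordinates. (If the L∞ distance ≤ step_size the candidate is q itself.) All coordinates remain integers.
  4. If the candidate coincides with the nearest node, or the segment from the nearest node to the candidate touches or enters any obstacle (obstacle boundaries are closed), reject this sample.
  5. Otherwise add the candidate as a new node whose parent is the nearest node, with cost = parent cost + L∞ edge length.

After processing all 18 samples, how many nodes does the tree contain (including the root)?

Node count: 14

1. q=(10,7) nearest=0 d=10 new=(3,5) → add node 1 parent=0 cost=3
2. q=(25,20) nearest=1 d=22 new=(6,8) → add node 2 parent=1 cost=6
3. q=(21,25) nearest=2 d=17 new=(9,11) → add node 3 parent=2 cost=9
4. q=(26,0) nearest=3 d=17 new=(12,8) → add node 4 parent=3 cost=12
5. q=(2,17) nearest=3 d=7 new=(6,14) → add node 5 parent=3 cost=12
6. q=(22,24) nearest=3 d=13 new=(12,14) → add node 6 parent=3 cost=12
7. q=(1,22) nearest=5 d=8 new=(3,17) → add node 7 parent=5 cost=15
8. q=(4,17) nearest=7 d=1 new=(4,17) → add node 8 parent=7 cost=16
9. q=(8,9) nearest=2 d=2 new=(8,9) → add node 9 parent=2 cost=8
10. q=(21,7) nearest=4 d=9 new=(15,7) → blocked by [14,16]×[2,7], reject
11. q=(5,28) nearest=7 d=11 new=(5,20) → add node 10 parent=7 cost=18
12. q=(2,10) nearest=2 d=4 new=(3,10) → add node 11 parent=2 cost=9
13. q=(21,3) nearest=4 d=9 new=(15,5) → blocked by [14,16]×[2,7], reject
14. q=(27,0) nearest=4 d=15 new=(15,5) → blocked by [14,16]×[2,7], reject
15. q=(2,29) nearest=10 d=9 new=(2,23) → add node 12 parent=10 cost=21
16. q=(6,8) nearest=2 d=0 → coincident, reject
17. q=(16,4) nearest=4 d=4 new=(15,5) → blocked by [14,16]×[2,7], reject
18. q=(19,24) nearest=6 d=10 new=(15,17) → add node 13 parent=6 cost=15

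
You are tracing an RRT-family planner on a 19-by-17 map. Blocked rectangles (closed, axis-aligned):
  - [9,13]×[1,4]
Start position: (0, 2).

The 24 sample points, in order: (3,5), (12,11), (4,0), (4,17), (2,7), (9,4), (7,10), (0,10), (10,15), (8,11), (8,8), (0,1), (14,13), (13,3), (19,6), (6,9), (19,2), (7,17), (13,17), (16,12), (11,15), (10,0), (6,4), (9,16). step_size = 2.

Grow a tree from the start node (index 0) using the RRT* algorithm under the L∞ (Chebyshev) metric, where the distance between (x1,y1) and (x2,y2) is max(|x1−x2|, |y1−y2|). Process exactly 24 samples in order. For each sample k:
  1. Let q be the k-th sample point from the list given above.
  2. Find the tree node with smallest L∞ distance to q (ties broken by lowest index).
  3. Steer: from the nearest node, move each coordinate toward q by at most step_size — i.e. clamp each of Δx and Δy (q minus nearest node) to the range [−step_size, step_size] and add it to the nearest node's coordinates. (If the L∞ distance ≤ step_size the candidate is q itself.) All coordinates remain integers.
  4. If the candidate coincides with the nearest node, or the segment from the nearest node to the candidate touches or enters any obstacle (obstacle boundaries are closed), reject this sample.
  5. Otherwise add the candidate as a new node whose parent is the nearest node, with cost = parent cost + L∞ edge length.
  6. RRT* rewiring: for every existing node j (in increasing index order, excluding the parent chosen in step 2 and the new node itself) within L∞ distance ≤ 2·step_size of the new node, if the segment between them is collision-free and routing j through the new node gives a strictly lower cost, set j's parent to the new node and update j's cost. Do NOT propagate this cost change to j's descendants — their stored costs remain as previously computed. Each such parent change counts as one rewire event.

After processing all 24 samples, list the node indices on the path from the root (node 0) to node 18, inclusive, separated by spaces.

1. q=(3,5) nearest=0 d=3 new=(2,4) → add node 1 parent=0 cost=2
2. q=(12,11) nearest=1 d=10 new=(4,6) → add node 2 parent=1 cost=4
3. q=(4,0) nearest=0 d=4 new=(2,0) → add node 3 parent=0 cost=2
4. q=(4,17) nearest=2 d=11 new=(4,8) → add node 4 parent=2 cost=6
5. q=(2,7) nearest=2 d=2 new=(2,7) → add node 5 parent=2 cost=6
6. q=(9,4) nearest=2 d=5 new=(6,4) → add node 6 parent=2 cost=6
7. q=(7,10) nearest=4 d=3 new=(6,10) → add node 7 parent=4 cost=8
8. q=(0,10) nearest=5 d=3 new=(0,9) → add node 8 parent=5 cost=8
9. q=(10,15) nearest=7 d=5 new=(8,12) → add node 9 parent=7 cost=10
10. q=(8,11) nearest=9 d=1 new=(8,11) → add node 10 parent=9 cost=11
11. q=(8,8) nearest=7 d=2 new=(8,8) → add node 11 parent=7 cost=10
12. q=(0,1) nearest=0 d=1 new=(0,1) → add node 12 parent=0 cost=1
13. q=(14,13) nearest=9 d=6 new=(10,13) → add node 13 parent=9 cost=12
14. q=(13,3) nearest=11 d=5 new=(10,6) → add node 14 parent=11 cost=12
15. q=(19,6) nearest=13 d=9 new=(12,11) → add node 15 parent=13 cost=14
16. q=(6,9) nearest=7 d=1 new=(6,9) → add node 16 parent=7 cost=9
17. q=(19,2) nearest=14 d=9 new=(12,4) → blocked by [9,13]×[1,4], reject
18. q=(7,17) nearest=13 d=4 new=(8,15) → add node 17 parent=13 cost=14
19. q=(13,17) nearest=13 d=4 new=(12,15) → add node 18 parent=13 cost=14
20. q=(16,12) nearest=15 d=4 new=(14,12) → add node 19 parent=15 cost=16
21. q=(11,15) nearest=18 d=1 new=(11,15) → add node 20 parent=18 cost=15
22. q=(10,0) nearest=6 d=4 new=(8,2) → add node 21 parent=6 cost=8
23. q=(6,4) nearest=6 d=0 → coincident, reject
24. q=(9,16) nearest=17 d=1 new=(9,16) → add node 22 parent=17 cost=15

Path: 0 1 2 4 7 9 13 18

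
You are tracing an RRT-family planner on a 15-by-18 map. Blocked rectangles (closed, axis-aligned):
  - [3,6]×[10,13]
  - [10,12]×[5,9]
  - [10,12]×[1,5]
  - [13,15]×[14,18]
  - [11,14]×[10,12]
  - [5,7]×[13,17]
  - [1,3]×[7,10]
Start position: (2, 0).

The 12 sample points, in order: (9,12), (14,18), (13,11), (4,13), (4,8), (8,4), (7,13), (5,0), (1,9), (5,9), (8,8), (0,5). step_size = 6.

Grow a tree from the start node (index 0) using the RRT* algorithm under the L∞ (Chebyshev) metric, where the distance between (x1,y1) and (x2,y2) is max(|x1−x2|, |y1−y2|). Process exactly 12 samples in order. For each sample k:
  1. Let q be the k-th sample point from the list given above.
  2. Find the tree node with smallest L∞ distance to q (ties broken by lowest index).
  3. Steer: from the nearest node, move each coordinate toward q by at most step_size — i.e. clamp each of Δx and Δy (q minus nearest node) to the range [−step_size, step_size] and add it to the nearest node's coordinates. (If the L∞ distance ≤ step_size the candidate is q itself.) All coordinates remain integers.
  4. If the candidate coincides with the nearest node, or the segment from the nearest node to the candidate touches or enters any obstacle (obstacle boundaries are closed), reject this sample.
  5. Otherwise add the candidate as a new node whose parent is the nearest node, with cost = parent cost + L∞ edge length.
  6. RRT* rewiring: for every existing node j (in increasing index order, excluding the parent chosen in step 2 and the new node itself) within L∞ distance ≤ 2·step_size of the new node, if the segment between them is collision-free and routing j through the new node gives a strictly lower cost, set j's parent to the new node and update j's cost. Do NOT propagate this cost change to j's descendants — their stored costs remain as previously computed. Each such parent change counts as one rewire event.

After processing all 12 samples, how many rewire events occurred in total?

1. q=(9,12) nearest=0 d=12 new=(8,6) → add node 1 parent=0 cost=6
2. q=(14,18) nearest=1 d=12 new=(14,12) → blocked by [10,12]×[5,9], reject
3. q=(13,11) nearest=1 d=5 new=(13,11) → blocked by [10,12]×[5,9], reject
4. q=(4,13) nearest=1 d=7 new=(4,12) → blocked by [3,6]×[10,13], reject
5. q=(4,8) nearest=1 d=4 new=(4,8) → add node 2 parent=1 cost=10
6. q=(8,4) nearest=1 d=2 new=(8,4) → add node 3 parent=1 cost=8
7. q=(7,13) nearest=2 d=5 new=(7,13) → blocked by [3,6]×[10,13], reject
8. q=(5,0) nearest=0 d=3 new=(5,0) → add node 4 parent=0 cost=3; rewire 3→4 (7<8)
9. q=(1,9) nearest=2 d=3 new=(1,9) → blocked by [1,3]×[7,10], reject
10. q=(5,9) nearest=2 d=1 new=(5,9) → add node 5 parent=2 cost=11
11. q=(8,8) nearest=1 d=2 new=(8,8) → add node 6 parent=1 cost=8
12. q=(0,5) nearest=2 d=4 new=(0,5) → blocked by [1,3]×[7,10], reject

Rewire events: 1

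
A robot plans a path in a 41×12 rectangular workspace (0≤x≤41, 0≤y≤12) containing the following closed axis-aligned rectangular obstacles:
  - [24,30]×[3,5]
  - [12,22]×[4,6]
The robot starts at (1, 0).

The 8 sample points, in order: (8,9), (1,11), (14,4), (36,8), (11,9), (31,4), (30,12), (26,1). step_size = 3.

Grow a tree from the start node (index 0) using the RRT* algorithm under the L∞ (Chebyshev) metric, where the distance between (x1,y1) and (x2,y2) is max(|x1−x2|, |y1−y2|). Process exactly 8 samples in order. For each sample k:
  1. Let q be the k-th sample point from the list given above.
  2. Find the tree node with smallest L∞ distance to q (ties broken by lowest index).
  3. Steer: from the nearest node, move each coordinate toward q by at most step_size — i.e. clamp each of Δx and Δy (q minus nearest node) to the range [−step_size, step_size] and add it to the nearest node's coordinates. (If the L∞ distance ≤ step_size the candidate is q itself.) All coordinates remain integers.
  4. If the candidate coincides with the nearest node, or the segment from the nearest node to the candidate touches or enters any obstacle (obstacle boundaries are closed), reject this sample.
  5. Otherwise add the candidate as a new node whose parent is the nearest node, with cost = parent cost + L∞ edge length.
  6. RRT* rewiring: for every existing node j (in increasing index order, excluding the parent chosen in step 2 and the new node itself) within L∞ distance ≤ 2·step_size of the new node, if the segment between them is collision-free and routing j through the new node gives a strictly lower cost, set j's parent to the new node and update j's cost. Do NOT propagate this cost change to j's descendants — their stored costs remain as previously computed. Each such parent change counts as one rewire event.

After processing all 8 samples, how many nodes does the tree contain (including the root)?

Node count: 8

1. q=(8,9) nearest=0 d=9 new=(4,3) → add node 1 parent=0 cost=3
2. q=(1,11) nearest=1 d=8 new=(1,6) → add node 2 parent=1 cost=6
3. q=(14,4) nearest=1 d=10 new=(7,4) → add node 3 parent=1 cost=6
4. q=(36,8) nearest=3 d=29 new=(10,7) → add node 4 parent=3 cost=9
5. q=(11,9) nearest=4 d=2 new=(11,9) → add node 5 parent=4 cost=11
6. q=(31,4) nearest=5 d=20 new=(14,6) → blocked by [12,22]×[4,6], reject
7. q=(30,12) nearest=5 d=19 new=(14,12) → add node 6 parent=5 cost=14
8. q=(26,1) nearest=6 d=12 new=(17,9) → add node 7 parent=6 cost=17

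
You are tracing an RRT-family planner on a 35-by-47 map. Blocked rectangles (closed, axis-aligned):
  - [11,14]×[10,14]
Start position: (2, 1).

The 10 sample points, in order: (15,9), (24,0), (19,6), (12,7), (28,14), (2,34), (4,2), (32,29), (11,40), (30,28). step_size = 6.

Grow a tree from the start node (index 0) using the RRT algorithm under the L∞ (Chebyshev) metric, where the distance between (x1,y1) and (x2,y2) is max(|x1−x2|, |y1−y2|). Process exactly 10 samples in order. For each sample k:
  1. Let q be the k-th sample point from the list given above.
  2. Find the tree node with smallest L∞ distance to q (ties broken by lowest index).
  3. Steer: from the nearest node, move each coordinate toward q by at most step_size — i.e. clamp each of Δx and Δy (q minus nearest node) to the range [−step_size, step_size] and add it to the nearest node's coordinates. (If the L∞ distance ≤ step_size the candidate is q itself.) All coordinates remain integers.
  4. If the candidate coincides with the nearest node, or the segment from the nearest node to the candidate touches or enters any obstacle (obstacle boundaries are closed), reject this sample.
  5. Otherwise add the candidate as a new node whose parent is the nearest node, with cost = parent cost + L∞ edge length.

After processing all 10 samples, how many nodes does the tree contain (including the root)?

Node count: 11

1. q=(15,9) nearest=0 d=13 new=(8,7) → add node 1 parent=0 cost=6
2. q=(24,0) nearest=1 d=16 new=(14,1) → add node 2 parent=1 cost=12
3. q=(19,6) nearest=2 d=5 new=(19,6) → add node 3 parent=2 cost=17
4. q=(12,7) nearest=1 d=4 new=(12,7) → add node 4 parent=1 cost=10
5. q=(28,14) nearest=3 d=9 new=(25,12) → add node 5 parent=3 cost=23
6. q=(2,34) nearest=5 d=23 new=(19,18) → add node 6 parent=5 cost=29
7. q=(4,2) nearest=0 d=2 new=(4,2) → add node 7 parent=0 cost=2
8. q=(32,29) nearest=6 d=13 new=(25,24) → add node 8 parent=6 cost=35
9. q=(11,40) nearest=8 d=16 new=(19,30) → add node 9 parent=8 cost=41
10. q=(30,28) nearest=8 d=5 new=(30,28) → add node 10 parent=8 cost=40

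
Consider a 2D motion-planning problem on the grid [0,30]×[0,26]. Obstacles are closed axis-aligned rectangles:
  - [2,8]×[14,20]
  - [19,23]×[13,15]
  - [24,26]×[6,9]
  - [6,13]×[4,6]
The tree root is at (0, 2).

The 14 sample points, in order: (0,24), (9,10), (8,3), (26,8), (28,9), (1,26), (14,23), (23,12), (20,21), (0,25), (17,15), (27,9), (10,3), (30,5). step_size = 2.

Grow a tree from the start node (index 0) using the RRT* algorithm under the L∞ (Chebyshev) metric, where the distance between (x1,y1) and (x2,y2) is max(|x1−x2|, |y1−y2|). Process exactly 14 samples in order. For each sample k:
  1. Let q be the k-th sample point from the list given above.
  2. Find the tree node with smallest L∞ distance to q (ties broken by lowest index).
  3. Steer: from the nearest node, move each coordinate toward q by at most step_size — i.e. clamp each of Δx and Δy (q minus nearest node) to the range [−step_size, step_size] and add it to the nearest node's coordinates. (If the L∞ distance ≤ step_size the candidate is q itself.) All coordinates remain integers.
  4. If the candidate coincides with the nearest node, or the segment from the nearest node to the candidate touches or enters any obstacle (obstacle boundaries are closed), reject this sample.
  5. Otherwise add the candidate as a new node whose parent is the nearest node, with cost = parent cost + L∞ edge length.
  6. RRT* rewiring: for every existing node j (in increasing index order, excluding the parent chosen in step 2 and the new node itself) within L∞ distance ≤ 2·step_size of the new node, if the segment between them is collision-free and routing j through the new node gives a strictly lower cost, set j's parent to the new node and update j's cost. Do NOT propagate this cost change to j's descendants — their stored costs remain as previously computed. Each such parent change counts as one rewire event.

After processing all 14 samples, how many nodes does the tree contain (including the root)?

1. q=(0,24) nearest=0 d=22 new=(0,4) → add node 1 parent=0 cost=2
2. q=(9,10) nearest=0 d=9 new=(2,4) → add node 2 parent=0 cost=2
3. q=(8,3) nearest=2 d=6 new=(4,3) → add node 3 parent=2 cost=4
4. q=(26,8) nearest=3 d=22 new=(6,5) → blocked by [6,13]×[4,6], reject
5. q=(28,9) nearest=3 d=24 new=(6,5) → blocked by [6,13]×[4,6], reject
6. q=(1,26) nearest=1 d=22 new=(1,6) → add node 4 parent=1 cost=4
7. q=(14,23) nearest=4 d=17 new=(3,8) → add node 5 parent=4 cost=6
8. q=(23,12) nearest=3 d=19 new=(6,5) → blocked by [6,13]×[4,6], reject
9. q=(20,21) nearest=5 d=17 new=(5,10) → add node 6 parent=5 cost=8
10. q=(0,25) nearest=6 d=15 new=(3,12) → add node 7 parent=6 cost=10
11. q=(17,15) nearest=6 d=12 new=(7,12) → add node 8 parent=6 cost=10
12. q=(27,9) nearest=8 d=20 new=(9,10) → add node 9 parent=8 cost=12
13. q=(10,3) nearest=3 d=6 new=(6,3) → add node 10 parent=3 cost=6
14. q=(30,5) nearest=9 d=21 new=(11,8) → add node 11 parent=9 cost=14

Node count: 12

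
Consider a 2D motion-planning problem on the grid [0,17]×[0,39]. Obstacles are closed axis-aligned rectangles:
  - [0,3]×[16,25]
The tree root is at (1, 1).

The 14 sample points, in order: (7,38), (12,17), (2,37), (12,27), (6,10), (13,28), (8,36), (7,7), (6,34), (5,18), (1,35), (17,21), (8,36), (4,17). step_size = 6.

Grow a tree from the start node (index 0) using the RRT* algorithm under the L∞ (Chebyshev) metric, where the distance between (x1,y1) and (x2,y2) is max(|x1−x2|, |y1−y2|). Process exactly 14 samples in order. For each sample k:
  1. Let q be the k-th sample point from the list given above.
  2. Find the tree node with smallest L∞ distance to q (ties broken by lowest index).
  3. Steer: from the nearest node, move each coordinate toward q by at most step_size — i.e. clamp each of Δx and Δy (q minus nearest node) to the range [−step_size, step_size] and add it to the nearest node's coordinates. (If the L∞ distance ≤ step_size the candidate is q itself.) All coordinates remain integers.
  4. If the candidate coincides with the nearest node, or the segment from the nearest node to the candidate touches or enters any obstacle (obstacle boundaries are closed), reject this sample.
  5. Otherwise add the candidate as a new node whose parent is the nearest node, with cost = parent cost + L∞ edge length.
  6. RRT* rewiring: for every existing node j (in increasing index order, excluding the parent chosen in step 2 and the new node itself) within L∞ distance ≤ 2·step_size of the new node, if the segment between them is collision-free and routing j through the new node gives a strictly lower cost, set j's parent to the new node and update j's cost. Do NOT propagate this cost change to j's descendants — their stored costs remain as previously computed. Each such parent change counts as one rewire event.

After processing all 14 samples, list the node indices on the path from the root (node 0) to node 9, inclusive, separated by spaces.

Path: 0 1 2 3 9

1. q=(7,38) nearest=0 d=37 new=(7,7) → add node 1 parent=0 cost=6
2. q=(12,17) nearest=1 d=10 new=(12,13) → add node 2 parent=1 cost=12
3. q=(2,37) nearest=2 d=24 new=(6,19) → add node 3 parent=2 cost=18
4. q=(12,27) nearest=3 d=8 new=(12,25) → add node 4 parent=3 cost=24
5. q=(6,10) nearest=1 d=3 new=(6,10) → add node 5 parent=1 cost=9
6. q=(13,28) nearest=4 d=3 new=(13,28) → add node 6 parent=4 cost=27
7. q=(8,36) nearest=6 d=8 new=(8,34) → add node 7 parent=6 cost=33
8. q=(7,7) nearest=1 d=0 → coincident, reject
9. q=(6,34) nearest=7 d=2 new=(6,34) → add node 8 parent=7 cost=35
10. q=(5,18) nearest=3 d=1 new=(5,18) → add node 9 parent=3 cost=19
11. q=(1,35) nearest=8 d=5 new=(1,35) → add node 10 parent=8 cost=40
12. q=(17,21) nearest=4 d=5 new=(17,21) → add node 11 parent=4 cost=29
13. q=(8,36) nearest=7 d=2 new=(8,36) → add node 12 parent=7 cost=35
14. q=(4,17) nearest=9 d=1 new=(4,17) → add node 13 parent=9 cost=20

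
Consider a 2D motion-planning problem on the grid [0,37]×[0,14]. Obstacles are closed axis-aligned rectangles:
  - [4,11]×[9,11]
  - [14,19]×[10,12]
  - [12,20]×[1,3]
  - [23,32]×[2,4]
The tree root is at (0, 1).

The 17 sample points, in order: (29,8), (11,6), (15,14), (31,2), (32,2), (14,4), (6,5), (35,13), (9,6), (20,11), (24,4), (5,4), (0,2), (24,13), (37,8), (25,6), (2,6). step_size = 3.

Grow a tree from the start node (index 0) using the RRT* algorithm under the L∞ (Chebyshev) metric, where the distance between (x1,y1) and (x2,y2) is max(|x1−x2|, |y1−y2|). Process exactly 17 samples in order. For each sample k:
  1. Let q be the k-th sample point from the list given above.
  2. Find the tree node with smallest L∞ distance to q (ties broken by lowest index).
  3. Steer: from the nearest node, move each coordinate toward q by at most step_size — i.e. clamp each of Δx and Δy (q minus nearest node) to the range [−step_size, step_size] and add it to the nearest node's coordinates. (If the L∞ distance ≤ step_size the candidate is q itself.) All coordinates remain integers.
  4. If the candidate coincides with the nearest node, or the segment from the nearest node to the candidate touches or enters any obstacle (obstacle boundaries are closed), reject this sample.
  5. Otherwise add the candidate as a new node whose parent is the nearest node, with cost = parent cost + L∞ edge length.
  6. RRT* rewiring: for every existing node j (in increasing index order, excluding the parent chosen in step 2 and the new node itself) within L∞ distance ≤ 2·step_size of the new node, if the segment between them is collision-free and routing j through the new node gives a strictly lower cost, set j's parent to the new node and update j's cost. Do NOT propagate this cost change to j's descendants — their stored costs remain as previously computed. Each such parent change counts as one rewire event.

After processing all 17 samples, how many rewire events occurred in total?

Rewire events: 1

1. q=(29,8) nearest=0 d=29 new=(3,4) → add node 1 parent=0 cost=3
2. q=(11,6) nearest=1 d=8 new=(6,6) → add node 2 parent=1 cost=6
3. q=(15,14) nearest=2 d=9 new=(9,9) → blocked by [4,11]×[9,11], reject
4. q=(31,2) nearest=2 d=25 new=(9,3) → add node 3 parent=2 cost=9
5. q=(32,2) nearest=3 d=23 new=(12,2) → blocked by [12,20]×[1,3], reject
6. q=(14,4) nearest=3 d=5 new=(12,4) → add node 4 parent=3 cost=12
7. q=(6,5) nearest=2 d=1 new=(6,5) → add node 5 parent=2 cost=7
8. q=(35,13) nearest=4 d=23 new=(15,7) → add node 6 parent=4 cost=15
9. q=(9,6) nearest=2 d=3 new=(9,6) → add node 7 parent=2 cost=9
10. q=(20,11) nearest=6 d=5 new=(18,10) → blocked by [14,19]×[10,12], reject
11. q=(24,4) nearest=6 d=9 new=(18,4) → add node 8 parent=6 cost=18
12. q=(5,4) nearest=5 d=1 new=(5,4) → add node 9 parent=5 cost=8
13. q=(0,2) nearest=0 d=1 new=(0,2) → add node 10 parent=0 cost=1; rewire 9→10 (6<8)
14. q=(24,13) nearest=6 d=9 new=(18,10) → blocked by [14,19]×[10,12], reject
15. q=(37,8) nearest=8 d=19 new=(21,7) → add node 11 parent=8 cost=21
16. q=(25,6) nearest=11 d=4 new=(24,6) → add node 12 parent=11 cost=24
17. q=(2,6) nearest=1 d=2 new=(2,6) → add node 13 parent=1 cost=5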